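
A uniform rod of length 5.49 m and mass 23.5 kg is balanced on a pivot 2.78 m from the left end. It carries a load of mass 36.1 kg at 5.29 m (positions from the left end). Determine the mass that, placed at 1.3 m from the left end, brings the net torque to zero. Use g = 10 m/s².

Choose the pivot (at 2.78 m from the left end) as the axis so the support reaction has zero arm there.
Beam weight: 23.5 × 10 = 235 N down at 2.745 m → arm 0.035 m, τ = 235 × 0.035 = 8.225 N·m counterclockwise.
Load: 36.1 × 10 = 361 N down at 5.29 m → arm 2.51 m, τ = 361 × 2.51 = 906.1 N·m clockwise.
Net moment of known loads = 897.9 N·m clockwise.
An unknown mass m at 1.3 m has arm 1.48 m; its moment is m·g·1.48 counterclockwise.
Setting net torque to zero: m × 10 × 1.48 = 897.9 → m = 897.9 / (10 × 1.48) = 60.7 kg.

m ≈ 60.7 kg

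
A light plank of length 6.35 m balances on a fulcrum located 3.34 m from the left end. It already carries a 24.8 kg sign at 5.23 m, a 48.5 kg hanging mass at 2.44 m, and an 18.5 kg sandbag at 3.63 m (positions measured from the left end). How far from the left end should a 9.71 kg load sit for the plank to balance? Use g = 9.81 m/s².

x ≈ 2.46 m from the left end

Choose the fulcrum (at 3.34 m from the left end) as the axis so the support reaction has zero arm there.
Sign: 24.8 × 9.81 = 243.3 N down at 5.23 m → arm 1.89 m, τ = 243.3 × 1.89 = 459.8 N·m clockwise.
Hanging mass: 48.5 × 9.81 = 475.8 N down at 2.44 m → arm 0.9 m, τ = 475.8 × 0.9 = 428.2 N·m counterclockwise.
Sandbag: 18.5 × 9.81 = 181.5 N down at 3.63 m → arm 0.29 m, τ = 181.5 × 0.29 = 52.63 N·m clockwise.
Net moment of existing loads = 84.23 N·m clockwise.
The load weighs 9.71 × 9.81 = 95.26 N and must supply an equal counterclockwise moment, so its lever arm about the fulcrum is 84.23 / 95.26 = 0.884 m.
That puts it at 3.34 − 0.884 = 2.46 m from the left end.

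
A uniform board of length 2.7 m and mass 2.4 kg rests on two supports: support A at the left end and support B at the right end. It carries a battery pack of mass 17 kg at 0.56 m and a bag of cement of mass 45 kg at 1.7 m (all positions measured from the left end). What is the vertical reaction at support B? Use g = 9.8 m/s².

Sum moments about support A (its reaction then has zero moment arm).
Beam weight: 2.4 × 9.8 = 23.52 N down at 1.35 m → arm 1.35 m, τ = 23.52 × 1.35 = 31.75 N·m clockwise.
Battery pack: 17 × 9.8 = 166.6 N down at 0.56 m → arm 0.56 m, τ = 166.6 × 0.56 = 93.3 N·m clockwise.
Bag of cement: 45 × 9.8 = 441 N down at 1.7 m → arm 1.7 m, τ = 441 × 1.7 = 749.7 N·m clockwise.
Net load moment about support A = 874.8 N·m clockwise.
Reaction R at support B is upward at 2.7 m, arm 2.7 m → moment R × 2.7 counterclockwise.
Balancing moments: R × 2.7 = 874.8, giving R = 324 N.

R_B ≈ 324 N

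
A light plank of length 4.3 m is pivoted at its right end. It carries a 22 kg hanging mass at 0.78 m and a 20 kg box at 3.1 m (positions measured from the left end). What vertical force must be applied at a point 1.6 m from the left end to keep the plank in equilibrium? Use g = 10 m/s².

F ≈ 376 N

Choose the right end as the axis so the unknown pivot reaction has zero arm there.
Hanging mass: 22 × 10 = 220 N down at 0.78 m → arm 3.52 m, τ = 220 × 3.52 = 774.4 N·m counterclockwise.
Box: 20 × 10 = 200 N down at 3.1 m → arm 1.2 m, τ = 200 × 1.2 = 240 N·m counterclockwise.
Net moment of the loads = 1014 N·m counterclockwise.
The upward force F acts at a point 1.6 m from the left end, arm 2.7 m, giving F × 2.7 clockwise.
Στ = 0 ⇒ F × 2.7 = 1014 ⇒ F = 1014 / 2.7 = 376 N.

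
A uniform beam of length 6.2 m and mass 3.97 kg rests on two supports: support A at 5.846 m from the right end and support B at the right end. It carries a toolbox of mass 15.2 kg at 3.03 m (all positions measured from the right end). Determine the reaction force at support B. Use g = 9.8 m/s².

Sum moments about support A (its reaction then has zero moment arm).
Beam weight: 3.97 × 9.8 = 38.91 N down at 3.1 m → arm 2.746 m, τ = 38.91 × 2.746 = 106.8 N·m clockwise.
Toolbox: 15.2 × 9.8 = 149 N down at 3.03 m → arm 2.816 m, τ = 149 × 2.816 = 419.6 N·m clockwise.
Net load moment about support A = 526.4 N·m clockwise.
Reaction R at support B is upward at 0 m, arm 5.846 m → moment R × 5.846 counterclockwise.
Setting net torque to zero: R × 5.846 = 526.4 → R = 90 N.

R_B ≈ 90 N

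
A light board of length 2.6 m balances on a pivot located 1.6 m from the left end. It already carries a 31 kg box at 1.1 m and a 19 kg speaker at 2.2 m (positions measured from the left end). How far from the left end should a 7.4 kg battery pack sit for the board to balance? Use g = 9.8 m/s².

Choose the pivot (at 1.6 m from the left end) as the axis so the support reaction has zero arm there.
Box: 31 × 9.8 = 303.8 N down at 1.1 m → arm 0.5 m, τ = 303.8 × 0.5 = 151.9 N·m counterclockwise.
Speaker: 19 × 9.8 = 186.2 N down at 2.2 m → arm 0.6 m, τ = 186.2 × 0.6 = 111.7 N·m clockwise.
Net moment of existing loads = 40.2 N·m counterclockwise.
The battery pack weighs 7.4 × 9.8 = 72.52 N and must supply an equal clockwise moment, so its lever arm about the pivot is 40.2 / 72.52 = 0.554 m.
That puts it at 1.6 + 0.554 = 2.15 m from the left end.

x ≈ 2.15 m from the left end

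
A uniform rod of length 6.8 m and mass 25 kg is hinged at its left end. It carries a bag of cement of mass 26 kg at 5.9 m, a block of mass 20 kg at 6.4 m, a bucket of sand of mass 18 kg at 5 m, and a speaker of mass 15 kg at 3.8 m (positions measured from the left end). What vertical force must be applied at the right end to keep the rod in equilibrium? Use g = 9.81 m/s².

Take moments about the left end.
Beam weight: 25 × 9.81 = 245.2 N down at 3.4 m → arm 3.4 m, τ = 245.2 × 3.4 = 833.7 N·m clockwise.
Bag of cement: 26 × 9.81 = 255.1 N down at 5.9 m → arm 5.9 m, τ = 255.1 × 5.9 = 1505 N·m clockwise.
Block: 20 × 9.81 = 196.2 N down at 6.4 m → arm 6.4 m, τ = 196.2 × 6.4 = 1256 N·m clockwise.
Bucket of sand: 18 × 9.81 = 176.6 N down at 5 m → arm 5 m, τ = 176.6 × 5 = 883 N·m clockwise.
Speaker: 15 × 9.81 = 147.2 N down at 3.8 m → arm 3.8 m, τ = 147.2 × 3.8 = 559.4 N·m clockwise.
Net moment of the loads = 5037 N·m clockwise.
The upward force F acts at the right end, arm 6.8 m, giving F × 6.8 counterclockwise.
Balancing moments: F × 6.8 = 5037, giving F = 5037 / 6.8 = 741 N.

F ≈ 741 N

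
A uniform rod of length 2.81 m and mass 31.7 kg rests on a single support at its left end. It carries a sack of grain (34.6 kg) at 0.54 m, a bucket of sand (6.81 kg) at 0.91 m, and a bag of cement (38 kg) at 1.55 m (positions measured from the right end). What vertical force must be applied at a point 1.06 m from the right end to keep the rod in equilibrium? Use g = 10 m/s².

Take moments about the left end.
Beam weight: 31.7 × 10 = 317 N down at 1.405 m → arm 1.405 m, τ = 317 × 1.405 = 445.4 N·m clockwise.
Sack of grain: 34.6 × 10 = 346 N down at 0.54 m → arm 2.27 m, τ = 346 × 2.27 = 785.4 N·m clockwise.
Bucket of sand: 6.81 × 10 = 68.1 N down at 0.91 m → arm 1.9 m, τ = 68.1 × 1.9 = 129.4 N·m clockwise.
Bag of cement: 38 × 10 = 380 N down at 1.55 m → arm 1.26 m, τ = 380 × 1.26 = 478.8 N·m clockwise.
Net moment of the loads = 1839 N·m clockwise.
The upward force F acts at a point 1.06 m from the right end, arm 1.75 m, giving F × 1.75 counterclockwise.
Balancing moments: F × 1.75 = 1839, giving F = 1839 / 1.75 = 1050 N.

F ≈ 1050 N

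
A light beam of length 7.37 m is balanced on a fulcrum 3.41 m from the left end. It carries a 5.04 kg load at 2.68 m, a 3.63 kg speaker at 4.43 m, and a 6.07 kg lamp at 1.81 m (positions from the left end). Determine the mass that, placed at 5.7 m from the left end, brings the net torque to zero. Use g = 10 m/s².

m ≈ 4.23 kg

Sum moments about the fulcrum (at 3.41 m from the left end) (the support reaction has zero arm there).
Load: 5.04 × 10 = 50.4 N down at 2.68 m → arm 0.73 m, τ = 50.4 × 0.73 = 36.79 N·m counterclockwise.
Speaker: 3.63 × 10 = 36.3 N down at 4.43 m → arm 1.02 m, τ = 36.3 × 1.02 = 37.03 N·m clockwise.
Lamp: 6.07 × 10 = 60.7 N down at 1.81 m → arm 1.6 m, τ = 60.7 × 1.6 = 97.12 N·m counterclockwise.
Net moment of known loads = 96.88 N·m counterclockwise.
An unknown mass m at 5.7 m has arm 2.29 m; its moment is m·g·2.29 clockwise.
For rotational equilibrium, m × 10 × 2.29 = 96.88, so m = 96.88 / (10 × 2.29) = 4.23 kg.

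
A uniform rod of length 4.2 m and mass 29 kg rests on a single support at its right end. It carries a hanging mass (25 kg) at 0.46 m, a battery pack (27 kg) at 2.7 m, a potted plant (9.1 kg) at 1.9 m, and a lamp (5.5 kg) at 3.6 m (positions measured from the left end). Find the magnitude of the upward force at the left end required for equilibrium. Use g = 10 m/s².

Choose the right end as the axis so the unknown pivot reaction has zero arm there.
Beam weight: 29 × 10 = 290 N down at 2.1 m → arm 2.1 m, τ = 290 × 2.1 = 609 N·m counterclockwise.
Hanging mass: 25 × 10 = 250 N down at 0.46 m → arm 3.74 m, τ = 250 × 3.74 = 935 N·m counterclockwise.
Battery pack: 27 × 10 = 270 N down at 2.7 m → arm 1.5 m, τ = 270 × 1.5 = 405 N·m counterclockwise.
Potted plant: 9.1 × 10 = 91 N down at 1.9 m → arm 2.3 m, τ = 91 × 2.3 = 209.3 N·m counterclockwise.
Lamp: 5.5 × 10 = 55 N down at 3.6 m → arm 0.6 m, τ = 55 × 0.6 = 33 N·m counterclockwise.
Net moment of the loads = 2191 N·m counterclockwise.
The upward force F acts at the left end, arm 4.2 m, giving F × 4.2 clockwise.
Setting net torque to zero: F × 4.2 = 2191 → F = 2191 / 4.2 = 522 N.

F ≈ 522 N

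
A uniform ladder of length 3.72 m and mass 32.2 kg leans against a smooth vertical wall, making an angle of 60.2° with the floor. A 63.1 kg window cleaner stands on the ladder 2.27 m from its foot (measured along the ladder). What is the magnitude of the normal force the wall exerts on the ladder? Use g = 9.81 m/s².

N_wall ≈ 307 N

About the foot of the ladder:
Ladder weight 32.2×9.81 = 315.9 N acts at 1.86 m along the ladder; its horizontal arm is 1.86·cos60.2° = 0.9244 m → τ = 292 N·m clockwise.
Window cleaner: 63.1×9.81 = 619 N at 2.27 m → arm 1.128 m → τ = 698.2 N·m clockwise.
Wall normal N acts horizontally at the top; its moment arm is the height L sinθ = 3.72·sin60.2° = 3.228 m, counterclockwise.
Setting net torque to zero: N × 3.228 = 990.2 → N = 307 N.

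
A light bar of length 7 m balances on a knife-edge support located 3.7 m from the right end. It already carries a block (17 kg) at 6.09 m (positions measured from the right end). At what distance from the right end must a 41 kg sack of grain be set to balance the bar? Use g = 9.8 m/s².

Take moments about the knife-edge support (at 3.7 m from the right end).
Block: 17 × 9.8 = 166.6 N down at 6.09 m → arm 2.39 m, τ = 166.6 × 2.39 = 398.2 N·m counterclockwise.
Net moment of existing loads = 398.2 N·m counterclockwise.
The sack of grain weighs 41 × 9.8 = 401.8 N and must supply an equal clockwise moment, so its lever arm about the knife-edge support is 398.2 / 401.8 = 0.991 m.
That puts it at 3.7 − 0.991 = 2.71 m from the right end.

x ≈ 2.71 m from the right end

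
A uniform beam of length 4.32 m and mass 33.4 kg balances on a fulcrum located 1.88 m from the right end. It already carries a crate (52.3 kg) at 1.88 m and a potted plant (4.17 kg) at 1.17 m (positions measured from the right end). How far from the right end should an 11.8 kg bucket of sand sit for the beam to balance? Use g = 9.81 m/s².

Taking torques about the fulcrum (at 1.88 m from the right end):
Beam weight: 33.4 × 9.81 = 327.7 N down at 2.16 m → arm 0.28 m, τ = 327.7 × 0.28 = 91.76 N·m counterclockwise.
Crate: acts at the fulcrum, moment arm 0 → no torque.
Potted plant: 4.17 × 9.81 = 40.91 N down at 1.17 m → arm 0.71 m, τ = 40.91 × 0.71 = 29.05 N·m clockwise.
Net moment of existing loads = 62.71 N·m counterclockwise.
The bucket of sand weighs 11.8 × 9.81 = 115.8 N and must supply an equal clockwise moment, so its lever arm about the fulcrum is 62.71 / 115.8 = 0.542 m.
That puts it at 1.88 − 0.542 = 1.34 m from the right end.

x ≈ 1.34 m from the right end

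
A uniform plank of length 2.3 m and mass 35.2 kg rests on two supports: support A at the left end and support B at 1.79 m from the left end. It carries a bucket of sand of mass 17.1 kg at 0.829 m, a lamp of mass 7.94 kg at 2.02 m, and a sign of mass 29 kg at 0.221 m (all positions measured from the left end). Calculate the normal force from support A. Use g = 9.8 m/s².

R_A ≈ 452 N

Sum moments about support B (its reaction then has zero moment arm).
Beam weight: 35.2 × 9.8 = 345 N down at 1.15 m → arm 0.64 m, τ = 345 × 0.64 = 220.8 N·m counterclockwise.
Bucket of sand: 17.1 × 9.8 = 167.6 N down at 0.829 m → arm 0.961 m, τ = 167.6 × 0.961 = 161.1 N·m counterclockwise.
Lamp: 7.94 × 9.8 = 77.81 N down at 2.02 m → arm 0.23 m, τ = 77.81 × 0.23 = 17.9 N·m clockwise.
Sign: 29 × 9.8 = 284.2 N down at 0.221 m → arm 1.569 m, τ = 284.2 × 1.569 = 445.9 N·m counterclockwise.
Net load moment about support B = 809.9 N·m counterclockwise.
Reaction R at support A is upward at 0 m, arm 1.79 m → moment R × 1.79 clockwise.
Balancing moments: R × 1.79 = 809.9, giving R = 452 N.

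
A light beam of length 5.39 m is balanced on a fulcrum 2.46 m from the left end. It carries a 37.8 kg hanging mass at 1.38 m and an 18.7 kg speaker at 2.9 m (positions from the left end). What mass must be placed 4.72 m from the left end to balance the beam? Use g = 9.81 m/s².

Taking torques about the fulcrum (at 2.46 m from the left end):
Hanging mass: 37.8 × 9.81 = 370.8 N down at 1.38 m → arm 1.08 m, τ = 370.8 × 1.08 = 400.5 N·m counterclockwise.
Speaker: 18.7 × 9.81 = 183.4 N down at 2.9 m → arm 0.44 m, τ = 183.4 × 0.44 = 80.7 N·m clockwise.
Net moment of known loads = 319.8 N·m counterclockwise.
An unknown mass m at 4.72 m has arm 2.26 m; its moment is m·g·2.26 clockwise.
Balancing moments: m × 9.81 × 2.26 = 319.8, giving m = 319.8 / (9.81 × 2.26) = 14.4 kg.

m ≈ 14.4 kg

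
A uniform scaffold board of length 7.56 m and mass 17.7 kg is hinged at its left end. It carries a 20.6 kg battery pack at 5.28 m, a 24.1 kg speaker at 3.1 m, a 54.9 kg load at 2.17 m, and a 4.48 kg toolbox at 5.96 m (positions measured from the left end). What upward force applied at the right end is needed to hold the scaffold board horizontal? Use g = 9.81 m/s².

F ≈ 514 N

Take moments about the left end.
Beam weight: 17.7 × 9.81 = 173.6 N down at 3.78 m → arm 3.78 m, τ = 173.6 × 3.78 = 656.2 N·m clockwise.
Battery pack: 20.6 × 9.81 = 202.1 N down at 5.28 m → arm 5.28 m, τ = 202.1 × 5.28 = 1067 N·m clockwise.
Speaker: 24.1 × 9.81 = 236.4 N down at 3.1 m → arm 3.1 m, τ = 236.4 × 3.1 = 732.8 N·m clockwise.
Load: 54.9 × 9.81 = 538.6 N down at 2.17 m → arm 2.17 m, τ = 538.6 × 2.17 = 1169 N·m clockwise.
Toolbox: 4.48 × 9.81 = 43.95 N down at 5.96 m → arm 5.96 m, τ = 43.95 × 5.96 = 261.9 N·m clockwise.
Net moment of the loads = 3887 N·m clockwise.
The upward force F acts at the right end, arm 7.56 m, giving F × 7.56 counterclockwise.
Στ = 0 ⇒ F × 7.56 = 3887 ⇒ F = 3887 / 7.56 = 514 N.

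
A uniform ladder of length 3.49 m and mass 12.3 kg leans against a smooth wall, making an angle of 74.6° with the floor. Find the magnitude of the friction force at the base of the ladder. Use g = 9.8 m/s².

f ≈ 16.6 N

Choose the foot of the ladder as the axis so the floor normal and friction both act there and drop out.
Ladder weight 12.3×9.8 = 120.5 N acts at 1.745 m along the ladder; its horizontal arm is 1.745·cos74.6° = 0.4634 m → τ = 55.84 N·m clockwise.
Wall normal N acts horizontally at the top; its moment arm is the height L sinθ = 3.49·sin74.6° = 3.365 m, counterclockwise.
Στ = 0 ⇒ N × 3.365 = 55.84 ⇒ N = 16.6 N.
ΣFx = 0: friction at the foot balances the wall's push, so f = N_wall = 16.6 N.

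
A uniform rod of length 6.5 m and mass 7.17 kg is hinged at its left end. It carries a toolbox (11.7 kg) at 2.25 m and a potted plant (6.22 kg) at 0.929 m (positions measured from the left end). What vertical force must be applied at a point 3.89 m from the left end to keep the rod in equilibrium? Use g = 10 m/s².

Sum moments about the left end (the unknown pivot reaction has zero arm there).
Beam weight: 7.17 × 10 = 71.7 N down at 3.25 m → arm 3.25 m, τ = 71.7 × 3.25 = 233 N·m clockwise.
Toolbox: 11.7 × 10 = 117 N down at 2.25 m → arm 2.25 m, τ = 117 × 2.25 = 263.2 N·m clockwise.
Potted plant: 6.22 × 10 = 62.2 N down at 0.929 m → arm 0.929 m, τ = 62.2 × 0.929 = 57.78 N·m clockwise.
Net moment of the loads = 554 N·m clockwise.
The upward force F acts at a point 3.89 m from the left end, arm 3.89 m, giving F × 3.89 counterclockwise.
Στ = 0 ⇒ F × 3.89 = 554 ⇒ F = 554 / 3.89 = 142 N.

F ≈ 142 N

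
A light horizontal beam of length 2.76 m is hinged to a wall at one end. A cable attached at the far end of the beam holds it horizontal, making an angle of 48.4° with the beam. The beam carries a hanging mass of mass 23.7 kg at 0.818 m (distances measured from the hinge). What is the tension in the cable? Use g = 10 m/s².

T ≈ 93.9 N

Choose the hinge as the axis so the unknown hinge reaction has zero arm there.
Hanging mass: 23.7 × 10 = 237 N down at 0.818 m → arm 0.818 m, τ = 237 × 0.818 = 193.9 N·m clockwise.
Total clockwise load moment = 193.9 N·m.
The cable tension T acts at 2.76 m; only its component perpendicular to the beam, T sinθ, produces torque. sin 48.4° = 0.7478.
Balancing moments: T × 2.76 × 0.7478 = 193.9, giving T = 193.9 / 2.064 = 93.9 N.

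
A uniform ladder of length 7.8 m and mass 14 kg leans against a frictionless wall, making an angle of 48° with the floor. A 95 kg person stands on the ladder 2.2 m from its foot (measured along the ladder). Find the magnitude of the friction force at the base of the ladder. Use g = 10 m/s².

Sum moments about the foot of the ladder (the floor normal and friction both act there and drop out).
Ladder weight 14×10 = 140 N acts at 3.9 m along the ladder; its horizontal arm is 3.9·cos48° = 2.61 m → τ = 365.4 N·m clockwise.
Person: 95×10 = 950 N at 2.2 m → arm 1.472 m → τ = 1398 N·m clockwise.
Wall normal N acts horizontally at the top; its moment arm is the height L sinθ = 7.8·sin48° = 5.797 m, counterclockwise.
Στ = 0 ⇒ N × 5.797 = 1763 ⇒ N = 304 N.
ΣFx = 0: friction at the foot balances the wall's push, so f = N_wall = 304 N.

f ≈ 304 N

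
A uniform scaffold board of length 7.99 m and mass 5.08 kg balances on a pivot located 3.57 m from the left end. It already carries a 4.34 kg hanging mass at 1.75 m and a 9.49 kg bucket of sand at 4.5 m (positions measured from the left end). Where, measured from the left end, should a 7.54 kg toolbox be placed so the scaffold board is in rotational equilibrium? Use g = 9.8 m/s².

Taking torques about the pivot (at 3.57 m from the left end):
Beam weight: 5.08 × 9.8 = 49.78 N down at 3.995 m → arm 0.425 m, τ = 49.78 × 0.425 = 21.16 N·m clockwise.
Hanging mass: 4.34 × 9.8 = 42.53 N down at 1.75 m → arm 1.82 m, τ = 42.53 × 1.82 = 77.4 N·m counterclockwise.
Bucket of sand: 9.49 × 9.8 = 93 N down at 4.5 m → arm 0.93 m, τ = 93 × 0.93 = 86.49 N·m clockwise.
Net moment of existing loads = 30.25 N·m clockwise.
The toolbox weighs 7.54 × 9.8 = 73.89 N and must supply an equal counterclockwise moment, so its lever arm about the pivot is 30.25 / 73.89 = 0.409 m.
That puts it at 3.57 − 0.409 = 3.16 m from the left end.

x ≈ 3.16 m from the left end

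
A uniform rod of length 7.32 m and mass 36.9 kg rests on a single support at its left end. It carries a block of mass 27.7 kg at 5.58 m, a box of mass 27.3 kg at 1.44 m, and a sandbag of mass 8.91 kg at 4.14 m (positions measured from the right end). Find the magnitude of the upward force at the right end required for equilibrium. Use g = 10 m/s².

Sum moments about the left end (the unknown pivot reaction has zero arm there).
Beam weight: 36.9 × 10 = 369 N down at 3.66 m → arm 3.66 m, τ = 369 × 3.66 = 1351 N·m clockwise.
Block: 27.7 × 10 = 277 N down at 5.58 m → arm 1.74 m, τ = 277 × 1.74 = 482 N·m clockwise.
Box: 27.3 × 10 = 273 N down at 1.44 m → arm 5.88 m, τ = 273 × 5.88 = 1605 N·m clockwise.
Sandbag: 8.91 × 10 = 89.1 N down at 4.14 m → arm 3.18 m, τ = 89.1 × 3.18 = 283.3 N·m clockwise.
Net moment of the loads = 3721 N·m clockwise.
The upward force F acts at the right end, arm 7.32 m, giving F × 7.32 counterclockwise.
Balancing moments: F × 7.32 = 3721, giving F = 3721 / 7.32 = 508 N.

F ≈ 508 N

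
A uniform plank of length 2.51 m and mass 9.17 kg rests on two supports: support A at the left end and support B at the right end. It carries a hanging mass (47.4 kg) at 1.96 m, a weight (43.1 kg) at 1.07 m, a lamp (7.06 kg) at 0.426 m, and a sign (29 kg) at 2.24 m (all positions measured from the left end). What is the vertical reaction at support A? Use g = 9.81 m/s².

About support B:
Beam weight: 9.17 × 9.81 = 89.96 N down at 1.255 m → arm 1.255 m, τ = 89.96 × 1.255 = 112.9 N·m counterclockwise.
Hanging mass: 47.4 × 9.81 = 465 N down at 1.96 m → arm 0.55 m, τ = 465 × 0.55 = 255.8 N·m counterclockwise.
Weight: 43.1 × 9.81 = 422.8 N down at 1.07 m → arm 1.44 m, τ = 422.8 × 1.44 = 608.8 N·m counterclockwise.
Lamp: 7.06 × 9.81 = 69.26 N down at 0.426 m → arm 2.084 m, τ = 69.26 × 2.084 = 144.3 N·m counterclockwise.
Sign: 29 × 9.81 = 284.5 N down at 2.24 m → arm 0.27 m, τ = 284.5 × 0.27 = 76.82 N·m counterclockwise.
Net load moment about support B = 1199 N·m counterclockwise.
Reaction R at support A is upward at 0 m, arm 2.51 m → moment R × 2.51 clockwise.
For rotational equilibrium, R × 2.51 = 1199, so R = 478 N.

R_A ≈ 478 N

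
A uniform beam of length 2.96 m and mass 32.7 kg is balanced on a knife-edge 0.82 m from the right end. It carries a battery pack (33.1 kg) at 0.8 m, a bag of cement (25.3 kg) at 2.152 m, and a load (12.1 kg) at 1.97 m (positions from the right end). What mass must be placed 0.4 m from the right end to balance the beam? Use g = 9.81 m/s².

m ≈ 163 kg

Take moments about the knife-edge (at 0.82 m from the right end).
Beam weight: 32.7 × 9.81 = 320.8 N down at 1.48 m → arm 0.66 m, τ = 320.8 × 0.66 = 211.7 N·m counterclockwise.
Battery pack: 33.1 × 9.81 = 324.7 N down at 0.8 m → arm 0.02 m, τ = 324.7 × 0.02 = 6.494 N·m clockwise.
Bag of cement: 25.3 × 9.81 = 248.2 N down at 2.152 m → arm 1.332 m, τ = 248.2 × 1.332 = 330.6 N·m counterclockwise.
Load: 12.1 × 9.81 = 118.7 N down at 1.97 m → arm 1.15 m, τ = 118.7 × 1.15 = 136.5 N·m counterclockwise.
Net moment of known loads = 672.3 N·m counterclockwise.
An unknown mass m at 0.4 m has arm 0.42 m; its moment is m·g·0.42 clockwise.
Balancing moments: m × 9.81 × 0.42 = 672.3, giving m = 672.3 / (9.81 × 0.42) = 163 kg.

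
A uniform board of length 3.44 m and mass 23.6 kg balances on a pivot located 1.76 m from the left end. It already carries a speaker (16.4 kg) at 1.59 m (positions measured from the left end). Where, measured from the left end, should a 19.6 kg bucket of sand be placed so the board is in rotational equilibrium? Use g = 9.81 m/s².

x ≈ 1.95 m from the left end

About the pivot (at 1.76 m from the left end):
Beam weight: 23.6 × 9.81 = 231.5 N down at 1.72 m → arm 0.04 m, τ = 231.5 × 0.04 = 9.26 N·m counterclockwise.
Speaker: 16.4 × 9.81 = 160.9 N down at 1.59 m → arm 0.17 m, τ = 160.9 × 0.17 = 27.35 N·m counterclockwise.
Net moment of existing loads = 36.61 N·m counterclockwise.
The bucket of sand weighs 19.6 × 9.81 = 192.3 N and must supply an equal clockwise moment, so its lever arm about the pivot is 36.61 / 192.3 = 0.19 m.
That puts it at 1.76 + 0.19 = 1.95 m from the left end.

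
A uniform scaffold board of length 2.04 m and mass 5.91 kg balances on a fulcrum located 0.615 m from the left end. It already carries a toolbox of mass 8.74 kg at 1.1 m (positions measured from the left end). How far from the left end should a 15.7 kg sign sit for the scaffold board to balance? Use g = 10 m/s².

x ≈ 0.193 m from the left end

Choose the fulcrum (at 0.615 m from the left end) as the axis so the support reaction has zero arm there.
Beam weight: 5.91 × 10 = 59.1 N down at 1.02 m → arm 0.405 m, τ = 59.1 × 0.405 = 23.94 N·m clockwise.
Toolbox: 8.74 × 10 = 87.4 N down at 1.1 m → arm 0.485 m, τ = 87.4 × 0.485 = 42.39 N·m clockwise.
Net moment of existing loads = 66.33 N·m clockwise.
The sign weighs 15.7 × 10 = 157 N and must supply an equal counterclockwise moment, so its lever arm about the fulcrum is 66.33 / 157 = 0.422 m.
That puts it at 0.615 − 0.422 = 0.193 m from the left end.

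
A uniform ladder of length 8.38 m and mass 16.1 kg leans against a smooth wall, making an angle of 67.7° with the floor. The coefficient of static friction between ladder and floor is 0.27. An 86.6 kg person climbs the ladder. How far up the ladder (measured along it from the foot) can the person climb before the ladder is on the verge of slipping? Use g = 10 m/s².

Taking torques about the foot of the ladder:
Ladder weight 16.1×10 = 161 N acts at 4.19 m along the ladder; its horizontal arm is 4.19·cos67.7° = 1.59 m → τ = 256 N·m clockwise.
Person weight 86.6×10 = 866 N at distance d → arm d·cos67.7° → τ = 866·d·0.3795 clockwise.
Wall normal N at the top has arm L sinθ = 7.753 m counterclockwise, so Στ = 0 gives N·7.753 = 256 + 328.6·d.
ΣFy = 0 ⇒ N_floor = 1027 N, so the maximum friction is μ_s·N_floor = 0.27×1027 = 277.3 N. ΣFx = 0 ⇒ N_wall = f, so at the slipping point N = 277.3 N.
Substituting: 277.3×7.753 = 256 + 328.6·d ⇒ d = (2150 − 256) / 328.6 = 5.76 m.

d ≈ 5.76 m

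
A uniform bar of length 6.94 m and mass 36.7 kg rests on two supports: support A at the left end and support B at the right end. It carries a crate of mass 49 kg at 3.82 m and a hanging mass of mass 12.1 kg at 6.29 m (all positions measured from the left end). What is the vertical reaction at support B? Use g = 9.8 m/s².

R_B ≈ 552 N

About support A:
Beam weight: 36.7 × 9.8 = 359.7 N down at 3.47 m → arm 3.47 m, τ = 359.7 × 3.47 = 1248 N·m clockwise.
Crate: 49 × 9.8 = 480.2 N down at 3.82 m → arm 3.82 m, τ = 480.2 × 3.82 = 1834 N·m clockwise.
Hanging mass: 12.1 × 9.8 = 118.6 N down at 6.29 m → arm 6.29 m, τ = 118.6 × 6.29 = 746 N·m clockwise.
Net load moment about support A = 3828 N·m clockwise.
Reaction R at support B is upward at 6.94 m, arm 6.94 m → moment R × 6.94 counterclockwise.
Setting net torque to zero: R × 6.94 = 3828 → R = 552 N.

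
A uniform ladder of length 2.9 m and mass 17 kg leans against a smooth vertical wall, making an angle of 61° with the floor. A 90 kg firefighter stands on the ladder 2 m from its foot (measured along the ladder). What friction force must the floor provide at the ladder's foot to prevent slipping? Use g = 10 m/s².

f ≈ 391 N

Sum moments about the foot of the ladder (the floor normal and friction both act there and drop out).
Ladder weight 17×10 = 170 N acts at 1.45 m along the ladder; its horizontal arm is 1.45·cos61° = 0.703 m → τ = 119.5 N·m clockwise.
Firefighter: 90×10 = 900 N at 2 m → arm 0.9696 m → τ = 872.6 N·m clockwise.
Wall normal N acts horizontally at the top; its moment arm is the height L sinθ = 2.9·sin61° = 2.536 m, counterclockwise.
Balancing moments: N × 2.536 = 992.1, giving N = 391 N.
ΣFx = 0: friction at the foot balances the wall's push, so f = N_wall = 391 N.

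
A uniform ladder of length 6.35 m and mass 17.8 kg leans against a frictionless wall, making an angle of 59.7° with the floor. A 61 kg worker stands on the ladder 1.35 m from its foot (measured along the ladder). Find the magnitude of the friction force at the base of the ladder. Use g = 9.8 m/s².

Taking torques about the foot of the ladder:
Ladder weight 17.8×9.8 = 174.4 N acts at 3.175 m along the ladder; its horizontal arm is 3.175·cos59.7° = 1.602 m → τ = 279.4 N·m clockwise.
Worker: 61×9.8 = 597.8 N at 1.35 m → arm 0.6811 m → τ = 407.2 N·m clockwise.
Wall normal N acts horizontally at the top; its moment arm is the height L sinθ = 6.35·sin59.7° = 5.483 m, counterclockwise.
Στ = 0 ⇒ N × 5.483 = 686.6 ⇒ N = 125 N.
ΣFx = 0: friction at the foot balances the wall's push, so f = N_wall = 125 N.

f ≈ 125 N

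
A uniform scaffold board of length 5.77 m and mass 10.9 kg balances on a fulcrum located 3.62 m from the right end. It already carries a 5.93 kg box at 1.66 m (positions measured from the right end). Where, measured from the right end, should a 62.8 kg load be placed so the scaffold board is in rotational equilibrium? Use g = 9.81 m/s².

x ≈ 3.93 m from the right end

Sum moments about the fulcrum (at 3.62 m from the right end) (the support reaction has zero arm there).
Beam weight: 10.9 × 9.81 = 106.9 N down at 2.885 m → arm 0.735 m, τ = 106.9 × 0.735 = 78.57 N·m clockwise.
Box: 5.93 × 9.81 = 58.17 N down at 1.66 m → arm 1.96 m, τ = 58.17 × 1.96 = 114 N·m clockwise.
Net moment of existing loads = 192.6 N·m clockwise.
The load weighs 62.8 × 9.81 = 616.1 N and must supply an equal counterclockwise moment, so its lever arm about the fulcrum is 192.6 / 616.1 = 0.313 m.
That puts it at 3.62 + 0.313 = 3.93 m from the right end.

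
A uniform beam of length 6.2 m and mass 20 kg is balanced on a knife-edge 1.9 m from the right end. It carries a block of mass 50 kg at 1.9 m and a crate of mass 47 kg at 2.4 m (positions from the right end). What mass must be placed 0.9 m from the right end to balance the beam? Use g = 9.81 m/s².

m ≈ 47.5 kg

Sum moments about the knife-edge (at 1.9 m from the right end) (the support reaction has zero arm there).
Beam weight: 20 × 9.81 = 196.2 N down at 3.1 m → arm 1.2 m, τ = 196.2 × 1.2 = 235.4 N·m counterclockwise.
Block: acts at the knife-edge, moment arm 0 → no torque.
Crate: 47 × 9.81 = 461.1 N down at 2.4 m → arm 0.5 m, τ = 461.1 × 0.5 = 230.6 N·m counterclockwise.
Net moment of known loads = 466 N·m counterclockwise.
An unknown mass m at 0.9 m has arm 1 m; its moment is m·g·1 clockwise.
Balancing moments: m × 9.81 × 1 = 466, giving m = 466 / (9.81 × 1) = 47.5 kg.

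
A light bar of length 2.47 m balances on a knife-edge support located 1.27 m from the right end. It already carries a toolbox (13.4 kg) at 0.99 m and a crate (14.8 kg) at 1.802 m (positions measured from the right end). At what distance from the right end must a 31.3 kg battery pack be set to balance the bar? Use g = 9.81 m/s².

Sum moments about the knife-edge support (at 1.27 m from the right end) (the support reaction has zero arm there).
Toolbox: 13.4 × 9.81 = 131.5 N down at 0.99 m → arm 0.28 m, τ = 131.5 × 0.28 = 36.82 N·m clockwise.
Crate: 14.8 × 9.81 = 145.2 N down at 1.802 m → arm 0.532 m, τ = 145.2 × 0.532 = 77.25 N·m counterclockwise.
Net moment of existing loads = 40.43 N·m counterclockwise.
The battery pack weighs 31.3 × 9.81 = 307.1 N and must supply an equal clockwise moment, so its lever arm about the knife-edge support is 40.43 / 307.1 = 0.132 m.
That puts it at 1.27 − 0.132 = 1.14 m from the right end.

x ≈ 1.14 m from the right end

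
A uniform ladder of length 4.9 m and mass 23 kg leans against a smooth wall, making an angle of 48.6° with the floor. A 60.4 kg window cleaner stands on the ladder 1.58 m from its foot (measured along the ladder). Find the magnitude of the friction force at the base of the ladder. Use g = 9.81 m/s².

Take moments about the foot of the ladder.
Ladder weight 23×9.81 = 225.6 N acts at 2.45 m along the ladder; its horizontal arm is 2.45·cos48.6° = 1.62 m → τ = 365.5 N·m clockwise.
Window cleaner: 60.4×9.81 = 592.5 N at 1.58 m → arm 1.045 m → τ = 619.2 N·m clockwise.
Wall normal N acts horizontally at the top; its moment arm is the height L sinθ = 4.9·sin48.6° = 3.676 m, counterclockwise.
Balancing moments: N × 3.676 = 984.7, giving N = 268 N.
ΣFx = 0: friction at the foot balances the wall's push, so f = N_wall = 268 N.

f ≈ 268 N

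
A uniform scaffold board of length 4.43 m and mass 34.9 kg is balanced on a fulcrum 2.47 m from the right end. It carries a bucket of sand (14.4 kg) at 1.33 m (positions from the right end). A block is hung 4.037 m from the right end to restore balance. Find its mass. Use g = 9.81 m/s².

Take moments about the fulcrum (at 2.47 m from the right end).
Beam weight: 34.9 × 9.81 = 342.4 N down at 2.215 m → arm 0.255 m, τ = 342.4 × 0.255 = 87.31 N·m clockwise.
Bucket of sand: 14.4 × 9.81 = 141.3 N down at 1.33 m → arm 1.14 m, τ = 141.3 × 1.14 = 161.1 N·m clockwise.
Net moment of known loads = 248.4 N·m clockwise.
An unknown mass m at 4.037 m has arm 1.567 m; its moment is m·g·1.567 counterclockwise.
For rotational equilibrium, m × 9.81 × 1.567 = 248.4, so m = 248.4 / (9.81 × 1.567) = 16.2 kg.

m ≈ 16.2 kg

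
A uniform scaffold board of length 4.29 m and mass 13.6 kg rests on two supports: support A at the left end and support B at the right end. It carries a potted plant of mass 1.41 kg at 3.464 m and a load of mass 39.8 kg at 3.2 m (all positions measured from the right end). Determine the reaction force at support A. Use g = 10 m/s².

R_A ≈ 376 N

About support B:
Beam weight: 13.6 × 10 = 136 N down at 2.145 m → arm 2.145 m, τ = 136 × 2.145 = 291.7 N·m counterclockwise.
Potted plant: 1.41 × 10 = 14.1 N down at 3.464 m → arm 3.464 m, τ = 14.1 × 3.464 = 48.84 N·m counterclockwise.
Load: 39.8 × 10 = 398 N down at 3.2 m → arm 3.2 m, τ = 398 × 3.2 = 1274 N·m counterclockwise.
Net load moment about support B = 1615 N·m counterclockwise.
Reaction R at support A is upward at 4.29 m, arm 4.29 m → moment R × 4.29 clockwise.
Balancing moments: R × 4.29 = 1615, giving R = 376 N.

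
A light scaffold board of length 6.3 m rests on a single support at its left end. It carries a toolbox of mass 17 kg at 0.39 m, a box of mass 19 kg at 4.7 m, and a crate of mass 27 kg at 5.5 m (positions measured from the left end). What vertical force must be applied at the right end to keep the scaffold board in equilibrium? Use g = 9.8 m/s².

F ≈ 380 N

Sum moments about the left end (the unknown pivot reaction has zero arm there).
Toolbox: 17 × 9.8 = 166.6 N down at 0.39 m → arm 0.39 m, τ = 166.6 × 0.39 = 64.97 N·m clockwise.
Box: 19 × 9.8 = 186.2 N down at 4.7 m → arm 4.7 m, τ = 186.2 × 4.7 = 875.1 N·m clockwise.
Crate: 27 × 9.8 = 264.6 N down at 5.5 m → arm 5.5 m, τ = 264.6 × 5.5 = 1455 N·m clockwise.
Net moment of the loads = 2395 N·m clockwise.
The upward force F acts at the right end, arm 6.3 m, giving F × 6.3 counterclockwise.
Balancing moments: F × 6.3 = 2395, giving F = 2395 / 6.3 = 380 N.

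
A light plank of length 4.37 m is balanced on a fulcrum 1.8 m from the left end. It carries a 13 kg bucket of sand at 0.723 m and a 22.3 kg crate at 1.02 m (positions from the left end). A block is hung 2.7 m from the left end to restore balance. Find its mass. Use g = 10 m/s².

m ≈ 34.9 kg

Take moments about the fulcrum (at 1.8 m from the left end).
Bucket of sand: 13 × 10 = 130 N down at 0.723 m → arm 1.077 m, τ = 130 × 1.077 = 140 N·m counterclockwise.
Crate: 22.3 × 10 = 223 N down at 1.02 m → arm 0.78 m, τ = 223 × 0.78 = 173.9 N·m counterclockwise.
Net moment of known loads = 313.9 N·m counterclockwise.
An unknown mass m at 2.7 m has arm 0.9 m; its moment is m·g·0.9 clockwise.
For rotational equilibrium, m × 10 × 0.9 = 313.9, so m = 313.9 / (10 × 0.9) = 34.9 kg.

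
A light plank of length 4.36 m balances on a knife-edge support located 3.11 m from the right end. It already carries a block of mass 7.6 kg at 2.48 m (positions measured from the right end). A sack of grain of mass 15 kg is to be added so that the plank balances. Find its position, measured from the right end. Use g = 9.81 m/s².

Taking torques about the knife-edge support (at 3.11 m from the right end):
Block: 7.6 × 9.81 = 74.56 N down at 2.48 m → arm 0.63 m, τ = 74.56 × 0.63 = 46.97 N·m clockwise.
Net moment of existing loads = 46.97 N·m clockwise.
The sack of grain weighs 15 × 9.81 = 147.2 N and must supply an equal counterclockwise moment, so its lever arm about the knife-edge support is 46.97 / 147.2 = 0.319 m.
That puts it at 3.11 + 0.319 = 3.43 m from the right end.

x ≈ 3.43 m from the right end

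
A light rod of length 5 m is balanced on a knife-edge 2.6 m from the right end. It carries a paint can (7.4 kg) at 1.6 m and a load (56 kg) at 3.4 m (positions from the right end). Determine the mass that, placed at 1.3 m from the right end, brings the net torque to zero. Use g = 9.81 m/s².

Sum moments about the knife-edge (at 2.6 m from the right end) (the support reaction has zero arm there).
Paint can: 7.4 × 9.81 = 72.59 N down at 1.6 m → arm 1 m, τ = 72.59 × 1 = 72.59 N·m clockwise.
Load: 56 × 9.81 = 549.4 N down at 3.4 m → arm 0.8 m, τ = 549.4 × 0.8 = 439.5 N·m counterclockwise.
Net moment of known loads = 366.9 N·m counterclockwise.
An unknown mass m at 1.3 m has arm 1.3 m; its moment is m·g·1.3 clockwise.
Στ = 0 ⇒ m × 9.81 × 1.3 = 366.9 ⇒ m = 366.9 / (9.81 × 1.3) = 28.8 kg.

m ≈ 28.8 kg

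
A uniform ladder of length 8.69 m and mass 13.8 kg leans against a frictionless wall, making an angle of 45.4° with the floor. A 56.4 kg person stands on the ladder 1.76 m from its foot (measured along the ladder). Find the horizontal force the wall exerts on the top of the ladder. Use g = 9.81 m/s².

N_wall ≈ 177 N

Take moments about the foot of the ladder.
Ladder weight 13.8×9.81 = 135.4 N acts at 4.345 m along the ladder; its horizontal arm is 4.345·cos45.4° = 3.051 m → τ = 413.1 N·m clockwise.
Person: 56.4×9.81 = 553.3 N at 1.76 m → arm 1.236 m → τ = 683.9 N·m clockwise.
Wall normal N acts horizontally at the top; its moment arm is the height L sinθ = 8.69·sin45.4° = 6.188 m, counterclockwise.
Στ = 0 ⇒ N × 6.188 = 1097 ⇒ N = 177 N.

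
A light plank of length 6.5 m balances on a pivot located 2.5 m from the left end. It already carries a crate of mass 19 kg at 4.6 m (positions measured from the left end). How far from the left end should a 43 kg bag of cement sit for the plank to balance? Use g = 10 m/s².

x ≈ 1.57 m from the left end

Taking torques about the pivot (at 2.5 m from the left end):
Crate: 19 × 10 = 190 N down at 4.6 m → arm 2.1 m, τ = 190 × 2.1 = 399 N·m clockwise.
Net moment of existing loads = 399 N·m clockwise.
The bag of cement weighs 43 × 10 = 430 N and must supply an equal counterclockwise moment, so its lever arm about the pivot is 399 / 430 = 0.928 m.
That puts it at 2.5 − 0.928 = 1.57 m from the left end.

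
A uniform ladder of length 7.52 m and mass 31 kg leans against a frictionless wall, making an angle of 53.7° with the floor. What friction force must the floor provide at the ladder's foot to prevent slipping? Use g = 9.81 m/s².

Choose the foot of the ladder as the axis so the floor normal and friction both act there and drop out.
Ladder weight 31×9.81 = 304.1 N acts at 3.76 m along the ladder; its horizontal arm is 3.76·cos53.7° = 2.226 m → τ = 676.9 N·m clockwise.
Wall normal N acts horizontally at the top; its moment arm is the height L sinθ = 7.52·sin53.7° = 6.061 m, counterclockwise.
Setting net torque to zero: N × 6.061 = 676.9 → N = 112 N.
ΣFx = 0: friction at the foot balances the wall's push, so f = N_wall = 112 N.

f ≈ 112 N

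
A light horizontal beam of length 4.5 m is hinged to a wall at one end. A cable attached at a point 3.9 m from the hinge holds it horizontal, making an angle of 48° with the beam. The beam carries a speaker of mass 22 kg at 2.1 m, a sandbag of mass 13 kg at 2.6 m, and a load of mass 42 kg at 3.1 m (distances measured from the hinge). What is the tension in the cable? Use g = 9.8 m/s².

Sum moments about the hinge (the unknown hinge reaction has zero arm there).
Speaker: 22 × 9.8 = 215.6 N down at 2.1 m → arm 2.1 m, τ = 215.6 × 2.1 = 452.8 N·m clockwise.
Sandbag: 13 × 9.8 = 127.4 N down at 2.6 m → arm 2.6 m, τ = 127.4 × 2.6 = 331.2 N·m clockwise.
Load: 42 × 9.8 = 411.6 N down at 3.1 m → arm 3.1 m, τ = 411.6 × 3.1 = 1276 N·m clockwise.
Total clockwise load moment = 2060 N·m.
The cable tension T acts at 3.9 m; only its component perpendicular to the beam, T sinθ, produces torque. sin 48° = 0.7431.
For rotational equilibrium, T × 3.9 × 0.7431 = 2060, so T = 2060 / 2.898 = 711 N.

T ≈ 711 N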